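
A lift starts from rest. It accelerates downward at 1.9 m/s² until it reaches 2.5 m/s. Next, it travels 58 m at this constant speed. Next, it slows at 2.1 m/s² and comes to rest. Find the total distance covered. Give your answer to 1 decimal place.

61.1 m

Phase 1 (accelerating): v₀ = 0 m/s, a = 1.9 m/s².
v = v₀ + at → t = (2.5 − 0) / 1.9 = 1.32 s
v² = v₀² + 2aΔx → Δx = (2.5² − 0²)/(2·1.9) = 1.64 m

Phase 2 (constant speed): v₀ = 2.50 m/s, a = 0 m/s².
Constant speed: t = d/v = 58/2.50 = 23.2 s

Phase 3 (decelerating): v₀ = 2.50 m/s, a = -2.1 m/s².
v = v₀ + at → t = (0 − 2.50) / -2.1 = 1.19 s
v² = v₀² + 2aΔx → Δx = (0² − 2.50²)/(2·-2.1) = 1.49 m
Total distance = 1.64 + 58.0 + 1.49 = 61.1 m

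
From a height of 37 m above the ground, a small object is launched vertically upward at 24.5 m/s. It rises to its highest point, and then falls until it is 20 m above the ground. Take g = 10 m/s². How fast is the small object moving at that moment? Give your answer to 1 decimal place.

Phase 1 (rising): v₀ = 24.5 m/s, a = -10 m/s².
v = v₀ + at → t = (0 − 24.5) / -10 = 2.45 s
v² = v₀² + 2aΔx → Δx = (0² − 24.5²)/(2·-10) = 30.0 m

Phase 2 (falling): v₀ = 0 m/s, a = -10 m/s².
Falls 47.0 m from rest: t = √(2·47.0/10) = 3.07 s; v = g·t = 30.7 m/s.
Final speed = 30.7 m/s

30.7 m/s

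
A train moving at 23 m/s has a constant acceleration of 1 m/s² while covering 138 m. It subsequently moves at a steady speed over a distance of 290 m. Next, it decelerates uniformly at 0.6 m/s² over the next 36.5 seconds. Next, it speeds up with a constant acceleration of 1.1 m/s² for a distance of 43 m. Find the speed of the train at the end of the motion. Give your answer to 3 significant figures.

11.7 m/s

Phase 1 (accelerating): v₀ = 23.0 m/s, a = 1 m/s².
v² = v₀² + 2aΔx = 23.0² + 2·1·138 = 805 → v = 28.4 m/s
t = (v − v₀)/a = (28.4 − 23.0)/1 = 5.37 s

Phase 2 (constant speed): v₀ = 28.4 m/s, a = 0 m/s².
Constant speed: t = d/v = 290/28.4 = 10.2 s

Phase 3 (decelerating): v₀ = 28.4 m/s, a = -0.6 m/s².
v = v₀ + at = 28.4 + (-0.6)(36.5) = 6.47 m/s
Δx = v₀t + ½at² = 28.4·36.5 + 0.5·-0.6·36.5² = 636 m

Phase 4 (accelerating): v₀ = 6.47 m/s, a = 1.1 m/s².
v² = v₀² + 2aΔx = 6.47² + 2·1.1·43 = 136 → v = 11.7 m/s
t = (v − v₀)/a = (11.7 − 6.47)/1.1 = 4.74 s
Final speed = 11.7 m/s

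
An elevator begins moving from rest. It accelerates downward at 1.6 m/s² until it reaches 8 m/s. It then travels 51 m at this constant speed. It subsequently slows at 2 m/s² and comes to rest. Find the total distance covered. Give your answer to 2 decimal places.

87.00 m

Phase 1 (accelerating): v₀ = 0 m/s, a = 1.6 m/s².
v = v₀ + at → t = (8 − 0) / 1.6 = 5.00 s
v² = v₀² + 2aΔx → Δx = (8² − 0²)/(2·1.6) = 20.0 m

Phase 2 (constant speed): v₀ = 8.00 m/s, a = 0 m/s².
Constant speed: t = d/v = 51/8.00 = 6.38 s

Phase 3 (decelerating): v₀ = 8.00 m/s, a = -2 m/s².
v = v₀ + at → t = (0 − 8.00) / -2 = 4.00 s
v² = v₀² + 2aΔx → Δx = (0² − 8.00²)/(2·-2) = 16.0 m
Total distance = 20.0 + 51.0 + 16.0 = 87.0 m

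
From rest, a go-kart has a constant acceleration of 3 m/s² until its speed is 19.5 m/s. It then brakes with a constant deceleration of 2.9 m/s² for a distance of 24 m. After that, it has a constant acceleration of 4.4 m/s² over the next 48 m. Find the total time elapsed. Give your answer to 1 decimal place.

Phase 1 (accelerating): v₀ = 0 m/s, a = 3 m/s².
v = v₀ + at → t = (19.5 − 0) / 3 = 6.50 s
v² = v₀² + 2aΔx → Δx = (19.5² − 0²)/(2·3) = 63.4 m

Phase 2 (decelerating): v₀ = 19.5 m/s, a = -2.9 m/s².
v² = v₀² + 2aΔx = 19.5² + 2·-2.9·24 = 241 → v = 15.5 m/s
t = (v − v₀)/a = (15.5 − 19.5)/-2.9 = 1.37 s

Phase 3 (accelerating): v₀ = 15.5 m/s, a = 4.4 m/s².
v² = v₀² + 2aΔx = 15.5² + 2·4.4·48 = 663 → v = 25.8 m/s
t = (v − v₀)/a = (25.8 − 15.5)/4.4 = 2.33 s
Total time = 6.50 + 1.37 + 2.33 = 10.2 s

10.2 s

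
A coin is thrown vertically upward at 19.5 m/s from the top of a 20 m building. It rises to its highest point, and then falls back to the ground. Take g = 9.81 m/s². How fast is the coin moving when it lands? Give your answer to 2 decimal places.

27.80 m/s

Phase 1 (rising): v₀ = 19.5 m/s, a = -9.81 m/s².
v = v₀ + at → t = (0 − 19.5) / -9.81 = 1.99 s
v² = v₀² + 2aΔx → Δx = (0² − 19.5²)/(2·-9.81) = 19.4 m

Phase 2 (falling): v₀ = 0 m/s, a = -9.81 m/s².
Falls 39.4 m from rest: t = √(2·39.4/9.81) = 2.83 s; v = g·t = 27.8 m/s.
Final speed = 27.8 m/s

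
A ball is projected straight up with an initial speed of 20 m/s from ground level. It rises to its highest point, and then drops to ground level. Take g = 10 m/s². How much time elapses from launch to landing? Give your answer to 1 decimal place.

Phase 1 (rising): v₀ = 20.0 m/s, a = -10 m/s².
v = v₀ + at → t = (0 − 20.0) / -10 = 2.00 s
v² = v₀² + 2aΔx → Δx = (0² − 20.0²)/(2·-10) = 20.0 m

Phase 2 (falling): v₀ = 0 m/s, a = -10 m/s².
Falls 20.0 m from rest: t = √(2·20.0/10) = 2.00 s; v = g·t = 20.0 m/s.
Total time = 2.00 + 2.00 = 4.00 s

4.0 s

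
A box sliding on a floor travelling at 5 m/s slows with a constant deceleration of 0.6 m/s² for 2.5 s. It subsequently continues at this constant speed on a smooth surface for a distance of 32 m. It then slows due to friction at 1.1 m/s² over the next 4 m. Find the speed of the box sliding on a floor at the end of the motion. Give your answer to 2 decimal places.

1.86 m/s

Phase 1 (decelerating): v₀ = 5.00 m/s, a = -0.6 m/s².
v = v₀ + at = 5.00 + (-0.6)(2.5) = 3.50 m/s
Δx = v₀t + ½at² = 5.00·2.5 + 0.5·-0.6·2.5² = 10.6 m

Phase 2 (constant speed): v₀ = 3.50 m/s, a = 0 m/s².
Constant speed: t = d/v = 32/3.50 = 9.14 s

Phase 3 (decelerating): v₀ = 3.50 m/s, a = -1.1 m/s².
v² = v₀² + 2aΔx = 3.50² + 2·-1.1·4 = 3.45 → v = 1.86 m/s
t = (v − v₀)/a = (1.86 − 3.50)/-1.1 = 1.49 s
Final speed = 1.86 m/s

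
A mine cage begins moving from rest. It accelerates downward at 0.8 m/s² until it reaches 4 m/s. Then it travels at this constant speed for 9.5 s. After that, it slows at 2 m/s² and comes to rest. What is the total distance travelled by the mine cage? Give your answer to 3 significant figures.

52.0 m

Phase 1 (accelerating): v₀ = 0 m/s, a = 0.8 m/s².
v = v₀ + at → t = (4 − 0) / 0.8 = 5.00 s
v² = v₀² + 2aΔx → Δx = (4² − 0²)/(2·0.8) = 10.0 m

Phase 2 (constant speed): v₀ = 4.00 m/s, a = 0 m/s².
v = v₀ + at = 4.00 + (0)(9.5) = 4.00 m/s
Δx = v₀t + ½at² = 4.00·9.5 + 0.5·0·9.5² = 38.0 m

Phase 3 (decelerating): v₀ = 4.00 m/s, a = -2 m/s².
v = v₀ + at → t = (0 − 4.00) / -2 = 2.00 s
v² = v₀² + 2aΔx → Δx = (0² − 4.00²)/(2·-2) = 4.00 m
Total distance = 10.0 + 38.0 + 4.00 = 52.0 m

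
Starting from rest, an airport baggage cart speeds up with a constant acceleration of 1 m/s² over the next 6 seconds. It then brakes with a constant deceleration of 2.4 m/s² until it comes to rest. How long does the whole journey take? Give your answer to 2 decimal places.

Phase 1 (accelerating): v₀ = 0 m/s, a = 1 m/s².
v = v₀ + at = 0 + (1)(6) = 6.00 m/s
Δx = v₀t + ½at² = 0·6 + 0.5·1·6² = 18.0 m

Phase 2 (decelerating): v₀ = 6.00 m/s, a = -2.4 m/s².
v = v₀ + at → t = (0 − 6.00) / -2.4 = 2.50 s
v² = v₀² + 2aΔx → Δx = (0² − 6.00²)/(2·-2.4) = 7.50 m
Total time = 6.00 + 2.50 = 8.50 s

8.50 s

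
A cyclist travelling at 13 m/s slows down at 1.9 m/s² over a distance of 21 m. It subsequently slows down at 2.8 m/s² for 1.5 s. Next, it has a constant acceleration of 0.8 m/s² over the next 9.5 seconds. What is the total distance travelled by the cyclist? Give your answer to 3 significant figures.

Phase 1 (decelerating): v₀ = 13.0 m/s, a = -1.9 m/s².
v² = v₀² + 2aΔx = 13.0² + 2·-1.9·21 = 89.2 → v = 9.44 m/s
t = (v − v₀)/a = (9.44 − 13.0)/-1.9 = 1.87 s

Phase 2 (decelerating): v₀ = 9.44 m/s, a = -2.8 m/s².
v = v₀ + at = 9.44 + (-2.8)(1.5) = 5.24 m/s
Δx = v₀t + ½at² = 9.44·1.5 + 0.5·-2.8·1.5² = 11.0 m

Phase 3 (accelerating): v₀ = 5.24 m/s, a = 0.8 m/s².
v = v₀ + at = 5.24 + (0.8)(9.5) = 12.8 m/s
Δx = v₀t + ½at² = 5.24·9.5 + 0.5·0.8·9.5² = 85.9 m
Total distance = 21.0 + 11.0 + 85.9 = 118 m

118 m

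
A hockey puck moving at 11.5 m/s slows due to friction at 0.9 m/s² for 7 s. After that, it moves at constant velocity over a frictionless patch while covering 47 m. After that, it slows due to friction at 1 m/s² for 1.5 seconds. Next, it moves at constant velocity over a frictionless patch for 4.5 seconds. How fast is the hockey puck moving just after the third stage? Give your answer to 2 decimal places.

3.70 m/s

Phase 1 (decelerating): v₀ = 11.5 m/s, a = -0.9 m/s².
v = v₀ + at = 11.5 + (-0.9)(7) = 5.20 m/s
Δx = v₀t + ½at² = 11.5·7 + 0.5·-0.9·7² = 58.5 m

Phase 2 (constant speed): v₀ = 5.20 m/s, a = 0 m/s².
Constant speed: t = d/v = 47/5.20 = 9.04 s

Phase 3 (decelerating): v₀ = 5.20 m/s, a = -1 m/s².
v = v₀ + at = 5.20 + (-1)(1.5) = 3.70 m/s
Δx = v₀t + ½at² = 5.20·1.5 + 0.5·-1·1.5² = 6.68 m
Speed at end of phase 3 = 3.70 m/s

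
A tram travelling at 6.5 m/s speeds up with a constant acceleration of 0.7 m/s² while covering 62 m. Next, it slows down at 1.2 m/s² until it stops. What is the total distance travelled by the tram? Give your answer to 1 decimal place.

Phase 1 (accelerating): v₀ = 6.50 m/s, a = 0.7 m/s².
v² = v₀² + 2aΔx = 6.50² + 2·0.7·62 = 129 → v = 11.4 m/s
t = (v − v₀)/a = (11.4 − 6.50)/0.7 = 6.94 s

Phase 2 (decelerating): v₀ = 11.4 m/s, a = -1.2 m/s².
v = v₀ + at → t = (0 − 11.4) / -1.2 = 9.47 s
v² = v₀² + 2aΔx → Δx = (0² − 11.4²)/(2·-1.2) = 53.8 m
Total distance = 62.0 + 53.8 = 116 m

115.8 m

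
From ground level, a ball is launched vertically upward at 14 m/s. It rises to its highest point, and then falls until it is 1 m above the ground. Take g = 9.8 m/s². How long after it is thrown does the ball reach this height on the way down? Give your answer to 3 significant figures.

2.78 s

Phase 1 (rising): v₀ = 14.0 m/s, a = -9.8 m/s².
v = v₀ + at → t = (0 − 14.0) / -9.8 = 1.43 s
v² = v₀² + 2aΔx → Δx = (0² − 14.0²)/(2·-9.8) = 10.0 m

Phase 2 (falling): v₀ = 0 m/s, a = -9.8 m/s².
Falls 9.00 m from rest: t = √(2·9.00/9.8) = 1.36 s; v = g·t = 13.3 m/s.
Total time = 1.43 + 1.36 = 2.78 s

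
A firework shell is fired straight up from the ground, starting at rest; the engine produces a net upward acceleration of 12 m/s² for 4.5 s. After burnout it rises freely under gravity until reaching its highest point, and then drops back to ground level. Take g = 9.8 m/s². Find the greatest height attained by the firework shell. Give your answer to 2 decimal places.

270.28 m

Phase 1 (powered ascent): v₀ = 0 m/s, a = 12 m/s².
v = v₀ + at = 0 + (12)(4.5) = 54.0 m/s
Δx = v₀t + ½at² = 0·4.5 + 0.5·12·4.5² = 122 m

Phase 2 (coasting upward): v₀ = 54.0 m/s, a = -9.8 m/s².
v = v₀ + at → t = (0 − 54.0) / -9.8 = 5.51 s
v² = v₀² + 2aΔx → Δx = (0² − 54.0²)/(2·-9.8) = 149 m
Maximum height = 122 + 149 = 270 m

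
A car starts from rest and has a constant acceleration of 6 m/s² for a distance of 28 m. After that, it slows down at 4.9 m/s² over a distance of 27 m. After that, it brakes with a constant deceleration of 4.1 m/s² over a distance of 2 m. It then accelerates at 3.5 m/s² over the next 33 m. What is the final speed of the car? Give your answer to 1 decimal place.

Phase 1 (accelerating): v₀ = 0 m/s, a = 6 m/s².
v² = v₀² + 2aΔx = 0² + 2·6·28 = 336 → v = 18.3 m/s
t = (v − v₀)/a = (18.3 − 0)/6 = 3.06 s

Phase 2 (decelerating): v₀ = 18.3 m/s, a = -4.9 m/s².
v² = v₀² + 2aΔx = 18.3² + 2·-4.9·27 = 71.4 → v = 8.45 m/s
t = (v − v₀)/a = (8.45 − 18.3)/-4.9 = 2.02 s

Phase 3 (decelerating): v₀ = 8.45 m/s, a = -4.1 m/s².
v² = v₀² + 2aΔx = 8.45² + 2·-4.1·2 = 55.0 → v = 7.42 m/s
t = (v − v₀)/a = (7.42 − 8.45)/-4.1 = 0.252 s

Phase 4 (accelerating): v₀ = 7.42 m/s, a = 3.5 m/s².
v² = v₀² + 2aΔx = 7.42² + 2·3.5·33 = 286 → v = 16.9 m/s
t = (v − v₀)/a = (16.9 − 7.42)/3.5 = 2.71 s
Final speed = 16.9 m/s

16.9 m/s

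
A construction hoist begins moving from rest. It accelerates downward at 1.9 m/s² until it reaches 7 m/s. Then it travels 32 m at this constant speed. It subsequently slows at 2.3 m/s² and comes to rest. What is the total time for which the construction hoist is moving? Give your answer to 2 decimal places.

Phase 1 (accelerating): v₀ = 0 m/s, a = 1.9 m/s².
v = v₀ + at → t = (7 − 0) / 1.9 = 3.68 s
v² = v₀² + 2aΔx → Δx = (7² − 0²)/(2·1.9) = 12.9 m

Phase 2 (constant speed): v₀ = 7.00 m/s, a = 0 m/s².
Constant speed: t = d/v = 32/7.00 = 4.57 s

Phase 3 (decelerating): v₀ = 7.00 m/s, a = -2.3 m/s².
v = v₀ + at → t = (0 − 7.00) / -2.3 = 3.04 s
v² = v₀² + 2aΔx → Δx = (0² − 7.00²)/(2·-2.3) = 10.7 m
Total time = 3.68 + 4.57 + 3.04 = 11.3 s

11.30 s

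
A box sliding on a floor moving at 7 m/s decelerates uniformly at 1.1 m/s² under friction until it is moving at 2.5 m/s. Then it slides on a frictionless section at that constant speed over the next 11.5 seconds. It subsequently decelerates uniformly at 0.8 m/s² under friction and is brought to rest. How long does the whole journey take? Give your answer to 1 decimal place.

18.7 s

Phase 1 (decelerating): v₀ = 7.00 m/s, a = -1.1 m/s².
v = v₀ + at → t = (2.5 − 7.00) / -1.1 = 4.09 s
v² = v₀² + 2aΔx → Δx = (2.5² − 7.00²)/(2·-1.1) = 19.4 m

Phase 2 (constant speed): v₀ = 2.50 m/s, a = 0 m/s².
v = v₀ + at = 2.50 + (0)(11.5) = 2.50 m/s
Δx = v₀t + ½at² = 2.50·11.5 + 0.5·0·11.5² = 28.8 m

Phase 3 (decelerating): v₀ = 2.50 m/s, a = -0.8 m/s².
v = v₀ + at → t = (0 − 2.50) / -0.8 = 3.12 s
v² = v₀² + 2aΔx → Δx = (0² − 2.50²)/(2·-0.8) = 3.91 m
Total time = 4.09 + 11.5 + 3.12 = 18.7 s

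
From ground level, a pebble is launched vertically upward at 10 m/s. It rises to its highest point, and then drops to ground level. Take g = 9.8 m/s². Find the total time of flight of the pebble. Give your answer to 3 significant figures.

2.04 s

Phase 1 (rising): v₀ = 10.0 m/s, a = -9.8 m/s².
v = v₀ + at → t = (0 − 10.0) / -9.8 = 1.02 s
v² = v₀² + 2aΔx → Δx = (0² − 10.0²)/(2·-9.8) = 5.10 m

Phase 2 (falling): v₀ = 0 m/s, a = -9.8 m/s².
Falls 5.10 m from rest: t = √(2·5.10/9.8) = 1.02 s; v = g·t = 10.0 m/s.
Total time = 1.02 + 1.02 = 2.04 s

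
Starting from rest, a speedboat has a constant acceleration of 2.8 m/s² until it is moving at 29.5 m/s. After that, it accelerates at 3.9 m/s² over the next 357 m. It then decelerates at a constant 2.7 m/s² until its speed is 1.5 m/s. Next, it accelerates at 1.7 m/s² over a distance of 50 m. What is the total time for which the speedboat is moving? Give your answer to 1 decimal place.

Phase 1 (accelerating): v₀ = 0 m/s, a = 2.8 m/s².
v = v₀ + at → t = (29.5 − 0) / 2.8 = 10.5 s
v² = v₀² + 2aΔx → Δx = (29.5² − 0²)/(2·2.8) = 155 m

Phase 2 (accelerating): v₀ = 29.5 m/s, a = 3.9 m/s².
v² = v₀² + 2aΔx = 29.5² + 2·3.9·357 = 3650 → v = 60.5 m/s
t = (v − v₀)/a = (60.5 − 29.5)/3.9 = 7.94 s

Phase 3 (decelerating): v₀ = 60.5 m/s, a = -2.7 m/s².
v = v₀ + at → t = (1.5 − 60.5) / -2.7 = 21.8 s
v² = v₀² + 2aΔx → Δx = (1.5² − 60.5²)/(2·-2.7) = 676 m

Phase 4 (accelerating): v₀ = 1.50 m/s, a = 1.7 m/s².
v² = v₀² + 2aΔx = 1.50² + 2·1.7·50 = 172 → v = 13.1 m/s
t = (v − v₀)/a = (13.1 − 1.50)/1.7 = 6.84 s
Total time = 10.5 + 7.94 + 21.8 + 6.84 = 47.1 s

47.1 s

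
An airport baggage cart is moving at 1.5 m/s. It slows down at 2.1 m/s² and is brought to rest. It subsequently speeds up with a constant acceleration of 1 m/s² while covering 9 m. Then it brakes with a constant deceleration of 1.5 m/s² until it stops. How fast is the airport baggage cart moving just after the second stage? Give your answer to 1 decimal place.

Phase 1 (decelerating): v₀ = 1.50 m/s, a = -2.1 m/s².
v = v₀ + at → t = (0 − 1.50) / -2.1 = 0.714 s
v² = v₀² + 2aΔx → Δx = (0² − 1.50²)/(2·-2.1) = 0.536 m

Phase 2 (accelerating): v₀ = 0 m/s, a = 1 m/s².
v² = v₀² + 2aΔx = 0² + 2·1·9 = 18.0 → v = 4.24 m/s
t = (v − v₀)/a = (4.24 − 0)/1 = 4.24 s
Speed at end of phase 2 = 4.24 m/s

4.2 m/s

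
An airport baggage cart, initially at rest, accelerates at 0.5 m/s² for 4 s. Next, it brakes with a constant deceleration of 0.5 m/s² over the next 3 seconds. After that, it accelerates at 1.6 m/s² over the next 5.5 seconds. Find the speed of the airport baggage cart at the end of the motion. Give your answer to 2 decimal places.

9.30 m/s

Phase 1 (accelerating): v₀ = 0 m/s, a = 0.5 m/s².
v = v₀ + at = 0 + (0.5)(4) = 2.00 m/s
Δx = v₀t + ½at² = 0·4 + 0.5·0.5·4² = 4.00 m

Phase 2 (decelerating): v₀ = 2.00 m/s, a = -0.5 m/s².
v = v₀ + at = 2.00 + (-0.5)(3) = 0.500 m/s
Δx = v₀t + ½at² = 2.00·3 + 0.5·-0.5·3² = 3.75 m

Phase 3 (accelerating): v₀ = 0.500 m/s, a = 1.6 m/s².
v = v₀ + at = 0.500 + (1.6)(5.5) = 9.30 m/s
Δx = v₀t + ½at² = 0.500·5.5 + 0.5·1.6·5.5² = 27.0 m
Final speed = 9.30 m/s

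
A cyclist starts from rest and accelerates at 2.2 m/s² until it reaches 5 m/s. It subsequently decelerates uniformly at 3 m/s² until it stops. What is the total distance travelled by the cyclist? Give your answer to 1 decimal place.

9.8 m

Phase 1 (accelerating): v₀ = 0 m/s, a = 2.2 m/s².
v = v₀ + at → t = (5 − 0) / 2.2 = 2.27 s
v² = v₀² + 2aΔx → Δx = (5² − 0²)/(2·2.2) = 5.68 m

Phase 2 (decelerating): v₀ = 5.00 m/s, a = -3 m/s².
v = v₀ + at → t = (0 − 5.00) / -3 = 1.67 s
v² = v₀² + 2aΔx → Δx = (0² − 5.00²)/(2·-3) = 4.17 m
Total distance = 5.68 + 4.17 = 9.85 m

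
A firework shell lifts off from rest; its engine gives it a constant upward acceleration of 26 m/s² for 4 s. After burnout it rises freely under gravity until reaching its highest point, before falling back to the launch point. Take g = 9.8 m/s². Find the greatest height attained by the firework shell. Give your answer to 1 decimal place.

Phase 1 (powered ascent): v₀ = 0 m/s, a = 26 m/s².
v = v₀ + at = 0 + (26)(4) = 104 m/s
Δx = v₀t + ½at² = 0·4 + 0.5·26·4² = 208 m

Phase 2 (coasting upward): v₀ = 104 m/s, a = -9.8 m/s².
v = v₀ + at → t = (0 − 104) / -9.8 = 10.6 s
v² = v₀² + 2aΔx → Δx = (0² − 104²)/(2·-9.8) = 552 m
Maximum height = 208 + 552 = 760 m

759.8 m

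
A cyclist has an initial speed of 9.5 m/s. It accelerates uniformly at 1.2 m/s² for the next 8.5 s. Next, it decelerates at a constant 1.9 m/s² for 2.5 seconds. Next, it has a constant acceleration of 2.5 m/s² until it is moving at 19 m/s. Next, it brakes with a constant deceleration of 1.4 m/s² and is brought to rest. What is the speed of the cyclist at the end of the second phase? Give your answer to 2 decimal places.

14.95 m/s

Phase 1 (accelerating): v₀ = 9.50 m/s, a = 1.2 m/s².
v = v₀ + at = 9.50 + (1.2)(8.5) = 19.7 m/s
Δx = v₀t + ½at² = 9.50·8.5 + 0.5·1.2·8.5² = 124 m

Phase 2 (decelerating): v₀ = 19.7 m/s, a = -1.9 m/s².
v = v₀ + at = 19.7 + (-1.9)(2.5) = 14.9 m/s
Δx = v₀t + ½at² = 19.7·2.5 + 0.5·-1.9·2.5² = 43.3 m
Speed at end of phase 2 = 14.9 m/s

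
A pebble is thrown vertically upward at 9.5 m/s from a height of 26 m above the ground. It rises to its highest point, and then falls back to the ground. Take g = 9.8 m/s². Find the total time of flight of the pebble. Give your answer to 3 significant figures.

Phase 1 (rising): v₀ = 9.50 m/s, a = -9.8 m/s².
v = v₀ + at → t = (0 − 9.50) / -9.8 = 0.969 s
v² = v₀² + 2aΔx → Δx = (0² − 9.50²)/(2·-9.8) = 4.60 m

Phase 2 (falling): v₀ = 0 m/s, a = -9.8 m/s².
Falls 30.6 m from rest: t = √(2·30.6/9.8) = 2.50 s; v = g·t = 24.5 m/s.
Total time = 0.969 + 2.50 = 3.47 s

3.47 s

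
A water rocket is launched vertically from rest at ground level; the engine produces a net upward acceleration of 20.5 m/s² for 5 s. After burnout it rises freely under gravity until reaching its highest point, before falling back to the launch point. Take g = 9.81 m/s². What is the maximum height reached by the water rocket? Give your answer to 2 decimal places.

Phase 1 (powered ascent): v₀ = 0 m/s, a = 20.5 m/s².
v = v₀ + at = 0 + (20.5)(5) = 102 m/s
Δx = v₀t + ½at² = 0·5 + 0.5·20.5·5² = 256 m

Phase 2 (coasting upward): v₀ = 102 m/s, a = -9.81 m/s².
v = v₀ + at → t = (0 − 102) / -9.81 = 10.4 s
v² = v₀² + 2aΔx → Δx = (0² − 102²)/(2·-9.81) = 535 m
Maximum height = 256 + 535 = 792 m

791.74 m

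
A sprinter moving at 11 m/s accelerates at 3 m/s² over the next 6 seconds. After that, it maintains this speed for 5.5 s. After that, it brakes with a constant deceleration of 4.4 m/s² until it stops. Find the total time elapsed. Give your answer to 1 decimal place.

Phase 1 (accelerating): v₀ = 11.0 m/s, a = 3 m/s².
v = v₀ + at = 11.0 + (3)(6) = 29.0 m/s
Δx = v₀t + ½at² = 11.0·6 + 0.5·3·6² = 120 m

Phase 2 (constant speed): v₀ = 29.0 m/s, a = 0 m/s².
v = v₀ + at = 29.0 + (0)(5.5) = 29.0 m/s
Δx = v₀t + ½at² = 29.0·5.5 + 0.5·0·5.5² = 160 m

Phase 3 (decelerating): v₀ = 29.0 m/s, a = -4.4 m/s².
v = v₀ + at → t = (0 − 29.0) / -4.4 = 6.59 s
v² = v₀² + 2aΔx → Δx = (0² − 29.0²)/(2·-4.4) = 95.6 m
Total time = 6.00 + 5.50 + 6.59 = 18.1 s

18.1 s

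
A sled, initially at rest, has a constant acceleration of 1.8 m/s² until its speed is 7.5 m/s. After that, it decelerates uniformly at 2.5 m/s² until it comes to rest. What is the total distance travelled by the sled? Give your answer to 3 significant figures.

26.9 m

Phase 1 (accelerating): v₀ = 0 m/s, a = 1.8 m/s².
v = v₀ + at → t = (7.5 − 0) / 1.8 = 4.17 s
v² = v₀² + 2aΔx → Δx = (7.5² − 0²)/(2·1.8) = 15.6 m

Phase 2 (decelerating): v₀ = 7.50 m/s, a = -2.5 m/s².
v = v₀ + at → t = (0 − 7.50) / -2.5 = 3.00 s
v² = v₀² + 2aΔx → Δx = (0² − 7.50²)/(2·-2.5) = 11.2 m
Total distance = 15.6 + 11.2 = 26.9 m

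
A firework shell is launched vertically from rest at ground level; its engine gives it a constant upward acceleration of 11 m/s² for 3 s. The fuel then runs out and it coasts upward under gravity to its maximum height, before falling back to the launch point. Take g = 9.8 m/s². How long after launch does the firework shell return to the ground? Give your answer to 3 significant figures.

Phase 1 (powered ascent): v₀ = 0 m/s, a = 11 m/s².
v = v₀ + at = 0 + (11)(3) = 33.0 m/s
Δx = v₀t + ½at² = 0·3 + 0.5·11·3² = 49.5 m

Phase 2 (coasting upward): v₀ = 33.0 m/s, a = -9.8 m/s².
v = v₀ + at → t = (0 − 33.0) / -9.8 = 3.37 s
v² = v₀² + 2aΔx → Δx = (0² − 33.0²)/(2·-9.8) = 55.6 m

Phase 3 (free fall): v₀ = 0 m/s, a = -9.8 m/s².
Falls 105 m from rest: t = √(2·105/9.8) = 4.63 s; v = g·t = 45.4 m/s.
Total time = 3.00 + 3.37 + 4.63 = 11.0 s

11.0 s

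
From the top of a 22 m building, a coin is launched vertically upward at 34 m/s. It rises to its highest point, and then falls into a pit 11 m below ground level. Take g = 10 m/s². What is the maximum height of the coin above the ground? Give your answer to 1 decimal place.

Phase 1 (rising): v₀ = 34.0 m/s, a = -10 m/s².
v = v₀ + at → t = (0 − 34.0) / -10 = 3.40 s
v² = v₀² + 2aΔx → Δx = (0² − 34.0²)/(2·-10) = 57.8 m
Maximum height = 22 + 57.8 = 79.8 m

79.8 m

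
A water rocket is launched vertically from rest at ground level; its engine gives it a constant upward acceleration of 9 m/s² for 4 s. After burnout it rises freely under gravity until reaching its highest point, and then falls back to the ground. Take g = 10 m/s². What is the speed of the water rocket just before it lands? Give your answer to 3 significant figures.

52.3 m/s

Phase 1 (powered ascent): v₀ = 0 m/s, a = 9 m/s².
v = v₀ + at = 0 + (9)(4) = 36.0 m/s
Δx = v₀t + ½at² = 0·4 + 0.5·9·4² = 72.0 m

Phase 2 (coasting upward): v₀ = 36.0 m/s, a = -10 m/s².
v = v₀ + at → t = (0 − 36.0) / -10 = 3.60 s
v² = v₀² + 2aΔx → Δx = (0² − 36.0²)/(2·-10) = 64.8 m

Phase 3 (free fall): v₀ = 0 m/s, a = -10 m/s².
Falls 137 m from rest: t = √(2·137/10) = 5.23 s; v = g·t = 52.3 m/s.
Impact speed = 52.3 m/s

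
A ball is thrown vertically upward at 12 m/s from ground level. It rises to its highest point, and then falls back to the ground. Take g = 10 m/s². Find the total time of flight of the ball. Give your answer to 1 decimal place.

Phase 1 (rising): v₀ = 12.0 m/s, a = -10 m/s².
v = v₀ + at → t = (0 − 12.0) / -10 = 1.20 s
v² = v₀² + 2aΔx → Δx = (0² − 12.0²)/(2·-10) = 7.20 m

Phase 2 (falling): v₀ = 0 m/s, a = -10 m/s².
Falls 7.20 m from rest: t = √(2·7.20/10) = 1.20 s; v = g·t = 12.0 m/s.
Total time = 1.20 + 1.20 = 2.40 s

2.4 s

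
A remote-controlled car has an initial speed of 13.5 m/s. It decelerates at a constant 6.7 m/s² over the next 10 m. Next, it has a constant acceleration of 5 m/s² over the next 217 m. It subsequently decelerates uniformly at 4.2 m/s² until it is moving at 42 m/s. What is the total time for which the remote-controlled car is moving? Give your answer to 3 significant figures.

10.2 s

Phase 1 (decelerating): v₀ = 13.5 m/s, a = -6.7 m/s².
v² = v₀² + 2aΔx = 13.5² + 2·-6.7·10 = 48.2 → v = 6.95 m/s
t = (v − v₀)/a = (6.95 − 13.5)/-6.7 = 0.978 s

Phase 2 (accelerating): v₀ = 6.95 m/s, a = 5 m/s².
v² = v₀² + 2aΔx = 6.95² + 2·5·217 = 2220 → v = 47.1 m/s
t = (v − v₀)/a = (47.1 − 6.95)/5 = 8.03 s

Phase 3 (decelerating): v₀ = 47.1 m/s, a = -4.2 m/s².
v = v₀ + at → t = (42 − 47.1) / -4.2 = 1.21 s
v² = v₀² + 2aΔx → Δx = (42² − 47.1²)/(2·-4.2) = 54.1 m
Total time = 0.978 + 8.03 + 1.21 = 10.2 s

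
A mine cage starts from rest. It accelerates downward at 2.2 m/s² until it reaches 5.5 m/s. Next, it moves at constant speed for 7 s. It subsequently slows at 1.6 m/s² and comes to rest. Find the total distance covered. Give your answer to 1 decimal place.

Phase 1 (accelerating): v₀ = 0 m/s, a = 2.2 m/s².
v = v₀ + at → t = (5.5 − 0) / 2.2 = 2.50 s
v² = v₀² + 2aΔx → Δx = (5.5² − 0²)/(2·2.2) = 6.87 m

Phase 2 (constant speed): v₀ = 5.50 m/s, a = 0 m/s².
v = v₀ + at = 5.50 + (0)(7) = 5.50 m/s
Δx = v₀t + ½at² = 5.50·7 + 0.5·0·7² = 38.5 m

Phase 3 (decelerating): v₀ = 5.50 m/s, a = -1.6 m/s².
v = v₀ + at → t = (0 − 5.50) / -1.6 = 3.44 s
v² = v₀² + 2aΔx → Δx = (0² − 5.50²)/(2·-1.6) = 9.45 m
Total distance = 6.87 + 38.5 + 9.45 = 54.8 m

54.8 m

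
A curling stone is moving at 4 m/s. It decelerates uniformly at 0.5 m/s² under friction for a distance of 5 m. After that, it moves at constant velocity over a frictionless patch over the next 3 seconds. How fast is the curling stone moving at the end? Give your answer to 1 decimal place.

3.3 m/s

Phase 1 (decelerating): v₀ = 4.00 m/s, a = -0.5 m/s².
v² = v₀² + 2aΔx = 4.00² + 2·-0.5·5 = 11.0 → v = 3.32 m/s
t = (v − v₀)/a = (3.32 − 4.00)/-0.5 = 1.37 s

Phase 2 (constant speed): v₀ = 3.32 m/s, a = 0 m/s².
v = v₀ + at = 3.32 + (0)(3) = 3.32 m/s
Δx = v₀t + ½at² = 3.32·3 + 0.5·0·3² = 9.95 m
Final speed = 3.32 m/s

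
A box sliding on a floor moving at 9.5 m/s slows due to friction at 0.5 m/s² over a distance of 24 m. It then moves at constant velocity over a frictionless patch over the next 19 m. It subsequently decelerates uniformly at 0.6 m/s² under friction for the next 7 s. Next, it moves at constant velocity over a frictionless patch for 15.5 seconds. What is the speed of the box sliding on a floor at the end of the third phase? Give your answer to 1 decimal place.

Phase 1 (decelerating): v₀ = 9.50 m/s, a = -0.5 m/s².
v² = v₀² + 2aΔx = 9.50² + 2·-0.5·24 = 66.2 → v = 8.14 m/s
t = (v − v₀)/a = (8.14 − 9.50)/-0.5 = 2.72 s

Phase 2 (constant speed): v₀ = 8.14 m/s, a = 0 m/s².
Constant speed: t = d/v = 19/8.14 = 2.33 s

Phase 3 (decelerating): v₀ = 8.14 m/s, a = -0.6 m/s².
v = v₀ + at = 8.14 + (-0.6)(7) = 3.94 m/s
Δx = v₀t + ½at² = 8.14·7 + 0.5·-0.6·7² = 42.3 m
Speed at end of phase 3 = 3.94 m/s

3.9 m/s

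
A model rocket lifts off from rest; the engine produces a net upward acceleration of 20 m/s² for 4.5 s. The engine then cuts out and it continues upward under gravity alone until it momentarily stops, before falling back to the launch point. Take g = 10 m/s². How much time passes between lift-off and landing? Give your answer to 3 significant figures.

Phase 1 (powered ascent): v₀ = 0 m/s, a = 20 m/s².
v = v₀ + at = 0 + (20)(4.5) = 90.0 m/s
Δx = v₀t + ½at² = 0·4.5 + 0.5·20·4.5² = 202 m

Phase 2 (coasting upward): v₀ = 90.0 m/s, a = -10 m/s².
v = v₀ + at → t = (0 − 90.0) / -10 = 9.00 s
v² = v₀² + 2aΔx → Δx = (0² − 90.0²)/(2·-10) = 405 m

Phase 3 (free fall): v₀ = 0 m/s, a = -10 m/s².
Falls 608 m from rest: t = √(2·608/10) = 11.0 s; v = g·t = 110 m/s.
Total time = 4.50 + 9.00 + 11.0 = 24.5 s

24.5 s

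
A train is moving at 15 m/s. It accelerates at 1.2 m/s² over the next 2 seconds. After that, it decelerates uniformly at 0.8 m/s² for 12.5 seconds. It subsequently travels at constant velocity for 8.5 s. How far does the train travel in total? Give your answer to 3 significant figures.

250 m

Phase 1 (accelerating): v₀ = 15.0 m/s, a = 1.2 m/s².
v = v₀ + at = 15.0 + (1.2)(2) = 17.4 m/s
Δx = v₀t + ½at² = 15.0·2 + 0.5·1.2·2² = 32.4 m

Phase 2 (decelerating): v₀ = 17.4 m/s, a = -0.8 m/s².
v = v₀ + at = 17.4 + (-0.8)(12.5) = 7.40 m/s
Δx = v₀t + ½at² = 17.4·12.5 + 0.5·-0.8·12.5² = 155 m

Phase 3 (constant speed): v₀ = 7.40 m/s, a = 0 m/s².
v = v₀ + at = 7.40 + (0)(8.5) = 7.40 m/s
Δx = v₀t + ½at² = 7.40·8.5 + 0.5·0·8.5² = 62.9 m
Total distance = 32.4 + 155 + 62.9 = 250 m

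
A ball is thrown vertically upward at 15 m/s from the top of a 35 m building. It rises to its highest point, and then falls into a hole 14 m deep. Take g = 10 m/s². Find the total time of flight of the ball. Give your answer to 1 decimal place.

Phase 1 (rising): v₀ = 15.0 m/s, a = -10 m/s².
v = v₀ + at → t = (0 − 15.0) / -10 = 1.50 s
v² = v₀² + 2aΔx → Δx = (0² − 15.0²)/(2·-10) = 11.2 m

Phase 2 (falling): v₀ = 0 m/s, a = -10 m/s².
Falls 60.2 m from rest: t = √(2·60.2/10) = 3.47 s; v = g·t = 34.7 m/s.
Total time = 1.50 + 3.47 = 4.97 s

5.0 s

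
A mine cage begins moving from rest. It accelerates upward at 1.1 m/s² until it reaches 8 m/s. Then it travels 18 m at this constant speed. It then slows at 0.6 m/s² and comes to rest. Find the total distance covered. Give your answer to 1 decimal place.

Phase 1 (accelerating): v₀ = 0 m/s, a = 1.1 m/s².
v = v₀ + at → t = (8 − 0) / 1.1 = 7.27 s
v² = v₀² + 2aΔx → Δx = (8² − 0²)/(2·1.1) = 29.1 m

Phase 2 (constant speed): v₀ = 8.00 m/s, a = 0 m/s².
Constant speed: t = d/v = 18/8.00 = 2.25 s

Phase 3 (decelerating): v₀ = 8.00 m/s, a = -0.6 m/s².
v = v₀ + at → t = (0 − 8.00) / -0.6 = 13.3 s
v² = v₀² + 2aΔx → Δx = (0² − 8.00²)/(2·-0.6) = 53.3 m
Total distance = 29.1 + 18.0 + 53.3 = 100 m

100.4 m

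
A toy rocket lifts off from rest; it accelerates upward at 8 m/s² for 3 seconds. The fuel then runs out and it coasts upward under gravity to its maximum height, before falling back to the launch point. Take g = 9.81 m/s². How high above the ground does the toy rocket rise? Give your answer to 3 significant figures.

Phase 1 (powered ascent): v₀ = 0 m/s, a = 8 m/s².
v = v₀ + at = 0 + (8)(3) = 24.0 m/s
Δx = v₀t + ½at² = 0·3 + 0.5·8·3² = 36.0 m

Phase 2 (coasting upward): v₀ = 24.0 m/s, a = -9.81 m/s².
v = v₀ + at → t = (0 − 24.0) / -9.81 = 2.45 s
v² = v₀² + 2aΔx → Δx = (0² − 24.0²)/(2·-9.81) = 29.4 m
Maximum height = 36.0 + 29.4 = 65.4 m

65.4 m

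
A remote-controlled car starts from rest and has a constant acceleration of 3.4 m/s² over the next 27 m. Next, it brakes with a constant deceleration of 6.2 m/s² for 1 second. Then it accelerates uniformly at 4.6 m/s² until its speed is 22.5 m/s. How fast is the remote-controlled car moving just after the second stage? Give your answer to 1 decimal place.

Phase 1 (accelerating): v₀ = 0 m/s, a = 3.4 m/s².
v² = v₀² + 2aΔx = 0² + 2·3.4·27 = 184 → v = 13.5 m/s
t = (v − v₀)/a = (13.5 − 0)/3.4 = 3.99 s

Phase 2 (decelerating): v₀ = 13.5 m/s, a = -6.2 m/s².
v = v₀ + at = 13.5 + (-6.2)(1) = 7.35 m/s
Δx = v₀t + ½at² = 13.5·1 + 0.5·-6.2·1² = 10.4 m
Speed at end of phase 2 = 7.35 m/s

7.3 m/s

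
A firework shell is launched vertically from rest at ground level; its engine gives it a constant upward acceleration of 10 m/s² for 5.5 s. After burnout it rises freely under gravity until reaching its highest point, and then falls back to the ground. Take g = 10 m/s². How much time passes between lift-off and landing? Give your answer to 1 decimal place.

Phase 1 (powered ascent): v₀ = 0 m/s, a = 10 m/s².
v = v₀ + at = 0 + (10)(5.5) = 55.0 m/s
Δx = v₀t + ½at² = 0·5.5 + 0.5·10·5.5² = 151 m

Phase 2 (coasting upward): v₀ = 55.0 m/s, a = -10 m/s².
v = v₀ + at → t = (0 − 55.0) / -10 = 5.50 s
v² = v₀² + 2aΔx → Δx = (0² − 55.0²)/(2·-10) = 151 m

Phase 3 (free fall): v₀ = 0 m/s, a = -10 m/s².
Falls 302 m from rest: t = √(2·302/10) = 7.78 s; v = g·t = 77.8 m/s.
Total time = 5.50 + 5.50 + 7.78 = 18.8 s

18.8 s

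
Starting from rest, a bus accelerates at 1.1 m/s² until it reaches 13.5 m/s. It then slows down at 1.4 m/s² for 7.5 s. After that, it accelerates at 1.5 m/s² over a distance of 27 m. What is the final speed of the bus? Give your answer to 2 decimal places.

9.49 m/s

Phase 1 (accelerating): v₀ = 0 m/s, a = 1.1 m/s².
v = v₀ + at → t = (13.5 − 0) / 1.1 = 12.3 s
v² = v₀² + 2aΔx → Δx = (13.5² − 0²)/(2·1.1) = 82.8 m

Phase 2 (decelerating): v₀ = 13.5 m/s, a = -1.4 m/s².
v = v₀ + at = 13.5 + (-1.4)(7.5) = 3.00 m/s
Δx = v₀t + ½at² = 13.5·7.5 + 0.5·-1.4·7.5² = 61.9 m

Phase 3 (accelerating): v₀ = 3.00 m/s, a = 1.5 m/s².
v² = v₀² + 2aΔx = 3.00² + 2·1.5·27 = 90.0 → v = 9.49 m/s
t = (v − v₀)/a = (9.49 − 3.00)/1.5 = 4.32 s
Final speed = 9.49 m/s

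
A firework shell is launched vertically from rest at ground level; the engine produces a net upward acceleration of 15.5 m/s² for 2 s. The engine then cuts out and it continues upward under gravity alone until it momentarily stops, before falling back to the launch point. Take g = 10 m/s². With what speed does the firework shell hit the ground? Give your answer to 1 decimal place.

39.8 m/s

Phase 1 (powered ascent): v₀ = 0 m/s, a = 15.5 m/s².
v = v₀ + at = 0 + (15.5)(2) = 31.0 m/s
Δx = v₀t + ½at² = 0·2 + 0.5·15.5·2² = 31.0 m

Phase 2 (coasting upward): v₀ = 31.0 m/s, a = -10 m/s².
v = v₀ + at → t = (0 − 31.0) / -10 = 3.10 s
v² = v₀² + 2aΔx → Δx = (0² − 31.0²)/(2·-10) = 48.0 m

Phase 3 (free fall): v₀ = 0 m/s, a = -10 m/s².
Falls 79.0 m from rest: t = √(2·79.0/10) = 3.98 s; v = g·t = 39.8 m/s.
Impact speed = 39.8 m/s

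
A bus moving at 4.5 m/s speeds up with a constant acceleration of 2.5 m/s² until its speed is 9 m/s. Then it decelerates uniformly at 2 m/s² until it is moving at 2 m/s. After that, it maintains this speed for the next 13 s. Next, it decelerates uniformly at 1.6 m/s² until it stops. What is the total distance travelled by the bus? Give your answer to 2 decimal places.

58.65 m

Phase 1 (accelerating): v₀ = 4.50 m/s, a = 2.5 m/s².
v = v₀ + at → t = (9 − 4.50) / 2.5 = 1.80 s
v² = v₀² + 2aΔx → Δx = (9² − 4.50²)/(2·2.5) = 12.2 m

Phase 2 (decelerating): v₀ = 9.00 m/s, a = -2 m/s².
v = v₀ + at → t = (2 − 9.00) / -2 = 3.50 s
v² = v₀² + 2aΔx → Δx = (2² − 9.00²)/(2·-2) = 19.2 m

Phase 3 (constant speed): v₀ = 2.00 m/s, a = 0 m/s².
v = v₀ + at = 2.00 + (0)(13) = 2.00 m/s
Δx = v₀t + ½at² = 2.00·13 + 0.5·0·13² = 26.0 m

Phase 4 (decelerating): v₀ = 2.00 m/s, a = -1.6 m/s².
v = v₀ + at → t = (0 − 2.00) / -1.6 = 1.25 s
v² = v₀² + 2aΔx → Δx = (0² − 2.00²)/(2·-1.6) = 1.25 m
Total distance = 12.2 + 19.2 + 26.0 + 1.25 = 58.6 m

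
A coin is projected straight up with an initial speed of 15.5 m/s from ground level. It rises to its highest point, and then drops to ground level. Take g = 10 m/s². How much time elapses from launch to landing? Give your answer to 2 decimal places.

Phase 1 (rising): v₀ = 15.5 m/s, a = -10 m/s².
v = v₀ + at → t = (0 − 15.5) / -10 = 1.55 s
v² = v₀² + 2aΔx → Δx = (0² − 15.5²)/(2·-10) = 12.0 m

Phase 2 (falling): v₀ = 0 m/s, a = -10 m/s².
Falls 12.0 m from rest: t = √(2·12.0/10) = 1.55 s; v = g·t = 15.5 m/s.
Total time = 1.55 + 1.55 = 3.10 s

3.10 s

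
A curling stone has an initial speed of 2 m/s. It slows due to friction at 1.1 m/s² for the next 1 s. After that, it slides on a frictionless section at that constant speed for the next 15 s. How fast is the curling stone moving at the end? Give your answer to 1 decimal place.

0.9 m/s

Phase 1 (decelerating): v₀ = 2.00 m/s, a = -1.1 m/s².
v = v₀ + at = 2.00 + (-1.1)(1) = 0.900 m/s
Δx = v₀t + ½at² = 2.00·1 + 0.5·-1.1·1² = 1.45 m

Phase 2 (constant speed): v₀ = 0.900 m/s, a = 0 m/s².
v = v₀ + at = 0.900 + (0)(15) = 0.900 m/s
Δx = v₀t + ½at² = 0.900·15 + 0.5·0·15² = 13.5 m
Final speed = 0.900 m/s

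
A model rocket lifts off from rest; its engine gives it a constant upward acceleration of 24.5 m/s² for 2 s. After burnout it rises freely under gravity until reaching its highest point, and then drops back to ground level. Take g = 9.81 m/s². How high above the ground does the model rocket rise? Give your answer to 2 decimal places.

Phase 1 (powered ascent): v₀ = 0 m/s, a = 24.5 m/s².
v = v₀ + at = 0 + (24.5)(2) = 49.0 m/s
Δx = v₀t + ½at² = 0·2 + 0.5·24.5·2² = 49.0 m

Phase 2 (coasting upward): v₀ = 49.0 m/s, a = -9.81 m/s².
v = v₀ + at → t = (0 − 49.0) / -9.81 = 4.99 s
v² = v₀² + 2aΔx → Δx = (0² − 49.0²)/(2·-9.81) = 122 m
Maximum height = 49.0 + 122 = 171 m

171.38 m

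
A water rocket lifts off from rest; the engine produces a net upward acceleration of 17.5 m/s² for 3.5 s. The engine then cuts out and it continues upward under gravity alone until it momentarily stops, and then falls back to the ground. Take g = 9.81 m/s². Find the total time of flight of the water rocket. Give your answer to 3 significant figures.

Phase 1 (powered ascent): v₀ = 0 m/s, a = 17.5 m/s².
v = v₀ + at = 0 + (17.5)(3.5) = 61.2 m/s
Δx = v₀t + ½at² = 0·3.5 + 0.5·17.5·3.5² = 107 m

Phase 2 (coasting upward): v₀ = 61.2 m/s, a = -9.81 m/s².
v = v₀ + at → t = (0 − 61.2) / -9.81 = 6.24 s
v² = v₀² + 2aΔx → Δx = (0² − 61.2²)/(2·-9.81) = 191 m

Phase 3 (free fall): v₀ = 0 m/s, a = -9.81 m/s².
Falls 298 m from rest: t = √(2·298/9.81) = 7.80 s; v = g·t = 76.5 m/s.
Total time = 3.50 + 6.24 + 7.80 = 17.5 s

17.5 s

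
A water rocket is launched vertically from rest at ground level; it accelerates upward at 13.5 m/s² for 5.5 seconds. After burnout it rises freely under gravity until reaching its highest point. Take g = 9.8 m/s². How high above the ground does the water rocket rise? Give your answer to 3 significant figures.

485 m

Phase 1 (powered ascent): v₀ = 0 m/s, a = 13.5 m/s².
v = v₀ + at = 0 + (13.5)(5.5) = 74.2 m/s
Δx = v₀t + ½at² = 0·5.5 + 0.5·13.5·5.5² = 204 m

Phase 2 (coasting upward): v₀ = 74.2 m/s, a = -9.8 m/s².
v = v₀ + at → t = (0 − 74.2) / -9.8 = 7.58 s
v² = v₀² + 2aΔx → Δx = (0² − 74.2²)/(2·-9.8) = 281 m
Maximum height = 204 + 281 = 485 m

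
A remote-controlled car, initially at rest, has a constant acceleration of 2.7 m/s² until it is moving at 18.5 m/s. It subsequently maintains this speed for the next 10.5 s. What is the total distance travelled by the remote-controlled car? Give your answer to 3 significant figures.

Phase 1 (accelerating): v₀ = 0 m/s, a = 2.7 m/s².
v = v₀ + at → t = (18.5 − 0) / 2.7 = 6.85 s
v² = v₀² + 2aΔx → Δx = (18.5² − 0²)/(2·2.7) = 63.4 m

Phase 2 (constant speed): v₀ = 18.5 m/s, a = 0 m/s².
v = v₀ + at = 18.5 + (0)(10.5) = 18.5 m/s
Δx = v₀t + ½at² = 18.5·10.5 + 0.5·0·10.5² = 194 m
Total distance = 63.4 + 194 = 258 m

258 m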